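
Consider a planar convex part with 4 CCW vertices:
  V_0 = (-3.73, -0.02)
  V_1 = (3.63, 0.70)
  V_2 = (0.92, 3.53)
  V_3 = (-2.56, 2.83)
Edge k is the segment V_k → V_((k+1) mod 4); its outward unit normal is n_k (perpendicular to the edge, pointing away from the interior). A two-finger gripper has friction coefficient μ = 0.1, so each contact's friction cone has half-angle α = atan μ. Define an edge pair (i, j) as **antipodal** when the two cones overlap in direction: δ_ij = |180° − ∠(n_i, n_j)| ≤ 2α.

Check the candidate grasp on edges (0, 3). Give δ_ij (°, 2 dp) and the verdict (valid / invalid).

δ = 62.09°, invalid

α = atan 0.1 = 5.71°;  2α = 11.42°
edge 0: e_0 = (+7.36, +0.72);  n_0 = (+0.0974, -0.9952)
edge 3: e_3 = (-1.17, -2.85);  n_3 = (-0.9251, +0.3798)
∠(n_0, n_3) = 117.91°
δ = |180° − 117.91°| = 62.09°
62.09° > 2α = 11.42°  →  invalid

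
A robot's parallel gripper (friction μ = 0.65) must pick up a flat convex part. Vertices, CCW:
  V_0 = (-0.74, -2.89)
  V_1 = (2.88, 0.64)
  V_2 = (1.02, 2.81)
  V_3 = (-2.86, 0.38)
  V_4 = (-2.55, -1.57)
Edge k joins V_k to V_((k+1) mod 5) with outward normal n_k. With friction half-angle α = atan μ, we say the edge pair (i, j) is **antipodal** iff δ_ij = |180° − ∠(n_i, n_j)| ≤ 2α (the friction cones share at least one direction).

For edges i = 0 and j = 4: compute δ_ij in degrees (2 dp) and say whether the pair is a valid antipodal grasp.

α = atan 0.65 = 33.02°;  2α = 66.05°
edge 0: e_0 = (+3.62, +3.53);  n_0 = (+0.6982, -0.7160)
edge 4: e_4 = (+1.81, -1.32);  n_4 = (-0.5892, -0.8080)
∠(n_0, n_4) = 80.38°
δ = |180° − 80.38°| = 99.62°
99.62° > 2α = 66.05°  →  invalid

δ = 99.62°, invalid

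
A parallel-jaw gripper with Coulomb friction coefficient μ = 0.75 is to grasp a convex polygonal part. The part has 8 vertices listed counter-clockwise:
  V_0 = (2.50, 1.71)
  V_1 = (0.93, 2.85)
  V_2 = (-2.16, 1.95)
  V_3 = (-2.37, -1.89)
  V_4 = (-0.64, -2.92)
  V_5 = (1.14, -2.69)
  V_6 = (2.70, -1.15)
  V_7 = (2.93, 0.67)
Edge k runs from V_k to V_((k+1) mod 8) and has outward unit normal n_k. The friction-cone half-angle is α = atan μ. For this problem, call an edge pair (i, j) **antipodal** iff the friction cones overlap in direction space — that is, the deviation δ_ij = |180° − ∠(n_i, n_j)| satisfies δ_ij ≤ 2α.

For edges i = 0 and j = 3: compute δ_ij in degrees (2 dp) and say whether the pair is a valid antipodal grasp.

δ = 5.22°, valid

α = atan 0.75 = 36.87°;  2α = 73.74°
edge 0: e_0 = (-1.57, +1.14);  n_0 = (+0.5876, +0.8092)
edge 3: e_3 = (+1.73, -1.03);  n_3 = (-0.5116, -0.8592)
∠(n_0, n_3) = 174.78°
δ = |180° − 174.78°| = 5.22°
5.22° ≤ 2α = 73.74°  →  valid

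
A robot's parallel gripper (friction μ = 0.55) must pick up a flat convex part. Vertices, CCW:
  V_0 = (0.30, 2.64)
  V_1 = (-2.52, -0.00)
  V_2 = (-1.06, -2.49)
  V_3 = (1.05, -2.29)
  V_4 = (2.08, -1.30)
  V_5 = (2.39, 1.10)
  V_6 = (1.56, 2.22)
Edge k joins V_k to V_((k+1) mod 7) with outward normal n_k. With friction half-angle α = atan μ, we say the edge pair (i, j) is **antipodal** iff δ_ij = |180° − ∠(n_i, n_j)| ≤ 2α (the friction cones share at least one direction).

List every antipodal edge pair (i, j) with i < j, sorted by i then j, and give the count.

α = atan 0.55 = 28.81°;  2α = 57.62°
n_0 = (-0.6834, +0.7300)
n_1 = (-0.8626, -0.5058)
n_2 = (+0.0944, -0.9955)
n_3 = (+0.6930, -0.7210)
n_4 = (+0.9918, -0.1281)
n_5 = (+0.8034, +0.5954)
n_6 = (+0.3162, +0.9487)
  (0,1): δ = 102.73°  ·
  (0,2): δ = 37.70°  ✓
  (0,3): δ = 0.75°  ✓
  (0,4): δ = 39.53°  ✓
  (0,5): δ = 83.43°  ·
  (0,6): δ = 118.45°  ·
  (1,2): δ = 114.97°  ·
  (1,3): δ = 76.52°  ·
  (1,4): δ = 37.74°  ✓
  (1,5): δ = 6.16°  ✓
  (1,6): δ = 41.18°  ✓
  (2,3): δ = 141.55°  ·
  (2,4): δ = 102.77°  ·
  (2,5): δ = 58.87°  ·
  (2,6): δ = 23.85°  ✓
  (3,4): δ = 141.23°  ·
  (3,5): δ = 97.32°  ·
  (3,6): δ = 62.30°  ·
  (4,5): δ = 136.10°  ·
  (4,6): δ = 101.07°  ·
  (5,6): δ = 144.98°  ·
antipodal pairs: 7

count = 7; pairs: (0,2), (0,3), (0,4), (1,4), (1,5), (1,6), (2,6)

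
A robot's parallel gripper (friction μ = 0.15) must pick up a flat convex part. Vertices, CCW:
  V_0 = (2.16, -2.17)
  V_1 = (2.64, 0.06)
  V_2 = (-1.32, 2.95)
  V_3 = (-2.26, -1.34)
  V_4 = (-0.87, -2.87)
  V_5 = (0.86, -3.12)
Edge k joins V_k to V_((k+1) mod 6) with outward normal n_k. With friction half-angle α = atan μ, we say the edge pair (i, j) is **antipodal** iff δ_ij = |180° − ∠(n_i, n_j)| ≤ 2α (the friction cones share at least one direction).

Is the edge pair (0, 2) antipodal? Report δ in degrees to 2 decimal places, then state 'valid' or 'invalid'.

α = atan 0.15 = 8.53°;  2α = 17.06°
edge 0: e_0 = (+0.48, +2.23);  n_0 = (+0.9776, -0.2104)
edge 2: e_2 = (-0.94, -4.29);  n_2 = (-0.9768, +0.2140)
∠(n_0, n_2) = 179.79°
δ = |180° − 179.79°| = 0.21°
0.21° ≤ 2α = 17.06°  →  valid

δ = 0.21°, valid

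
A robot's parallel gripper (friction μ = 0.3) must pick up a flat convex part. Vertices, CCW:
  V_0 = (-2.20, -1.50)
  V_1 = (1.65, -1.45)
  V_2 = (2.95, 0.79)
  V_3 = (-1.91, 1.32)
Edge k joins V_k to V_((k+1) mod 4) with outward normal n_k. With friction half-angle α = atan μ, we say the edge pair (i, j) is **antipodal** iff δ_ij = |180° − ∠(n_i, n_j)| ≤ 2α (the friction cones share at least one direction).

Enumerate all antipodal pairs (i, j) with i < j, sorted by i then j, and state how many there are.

count = 2; pairs: (0,2), (1,3)

α = atan 0.3 = 16.70°;  2α = 33.40°
n_0 = (+0.0130, -0.9999)
n_1 = (+0.8649, -0.5019)
n_2 = (+0.1084, +0.9941)
n_3 = (-0.9948, +0.1023)
  (0,1): δ = 120.87°  ·
  (0,2): δ = 6.97°  ✓
  (0,3): δ = 83.38°  ·
  (1,2): δ = 66.09°  ·
  (1,3): δ = 24.26°  ✓
  (2,3): δ = 89.65°  ·
antipodal pairs: 2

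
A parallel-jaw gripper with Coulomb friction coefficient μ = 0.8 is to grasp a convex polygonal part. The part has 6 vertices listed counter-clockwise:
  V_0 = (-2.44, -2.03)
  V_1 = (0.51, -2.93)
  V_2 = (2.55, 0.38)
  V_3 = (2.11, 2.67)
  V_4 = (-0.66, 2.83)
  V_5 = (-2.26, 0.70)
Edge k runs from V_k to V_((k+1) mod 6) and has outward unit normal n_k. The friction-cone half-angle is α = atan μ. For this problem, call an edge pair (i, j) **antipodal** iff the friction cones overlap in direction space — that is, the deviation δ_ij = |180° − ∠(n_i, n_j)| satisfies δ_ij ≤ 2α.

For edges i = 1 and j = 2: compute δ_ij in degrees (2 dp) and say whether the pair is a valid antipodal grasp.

δ = 137.48°, invalid

α = atan 0.8 = 38.66°;  2α = 77.32°
edge 1: e_1 = (+2.04, +3.31);  n_1 = (+0.8513, -0.5247)
edge 2: e_2 = (-0.44, +2.29);  n_2 = (+0.9820, +0.1887)
∠(n_1, n_2) = 42.52°
δ = |180° − 42.52°| = 137.48°
137.48° > 2α = 77.32°  →  invalid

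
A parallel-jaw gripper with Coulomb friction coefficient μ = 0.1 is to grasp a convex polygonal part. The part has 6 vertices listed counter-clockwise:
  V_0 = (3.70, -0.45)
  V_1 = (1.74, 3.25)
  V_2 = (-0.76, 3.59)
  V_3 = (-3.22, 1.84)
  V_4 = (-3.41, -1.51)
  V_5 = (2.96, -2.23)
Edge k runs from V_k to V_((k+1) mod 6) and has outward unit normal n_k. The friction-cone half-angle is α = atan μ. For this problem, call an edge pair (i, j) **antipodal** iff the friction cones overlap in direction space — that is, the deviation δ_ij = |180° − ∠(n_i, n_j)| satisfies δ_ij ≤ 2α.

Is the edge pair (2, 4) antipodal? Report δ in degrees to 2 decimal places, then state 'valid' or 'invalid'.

α = atan 0.1 = 5.71°;  2α = 11.42°
edge 2: e_2 = (-2.46, -1.75);  n_2 = (-0.5797, +0.8149)
edge 4: e_4 = (+6.37, -0.72);  n_4 = (-0.1123, -0.9937)
∠(n_2, n_4) = 138.12°
δ = |180° − 138.12°| = 41.88°
41.88° > 2α = 11.42°  →  invalid

δ = 41.88°, invalid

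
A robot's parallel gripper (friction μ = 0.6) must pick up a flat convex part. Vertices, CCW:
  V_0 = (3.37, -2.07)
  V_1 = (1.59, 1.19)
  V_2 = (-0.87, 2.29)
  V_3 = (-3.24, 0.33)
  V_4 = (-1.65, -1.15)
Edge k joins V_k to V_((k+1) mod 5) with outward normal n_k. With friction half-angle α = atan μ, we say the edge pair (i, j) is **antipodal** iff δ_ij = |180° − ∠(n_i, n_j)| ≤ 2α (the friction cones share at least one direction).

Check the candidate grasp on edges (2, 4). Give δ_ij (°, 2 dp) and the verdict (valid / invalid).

α = atan 0.6 = 30.96°;  2α = 61.93°
edge 2: e_2 = (-2.37, -1.96);  n_2 = (-0.6373, +0.7706)
edge 4: e_4 = (+5.02, -0.92);  n_4 = (-0.1803, -0.9836)
∠(n_2, n_4) = 130.02°
δ = |180° − 130.02°| = 49.98°
49.98° ≤ 2α = 61.93°  →  valid

δ = 49.98°, valid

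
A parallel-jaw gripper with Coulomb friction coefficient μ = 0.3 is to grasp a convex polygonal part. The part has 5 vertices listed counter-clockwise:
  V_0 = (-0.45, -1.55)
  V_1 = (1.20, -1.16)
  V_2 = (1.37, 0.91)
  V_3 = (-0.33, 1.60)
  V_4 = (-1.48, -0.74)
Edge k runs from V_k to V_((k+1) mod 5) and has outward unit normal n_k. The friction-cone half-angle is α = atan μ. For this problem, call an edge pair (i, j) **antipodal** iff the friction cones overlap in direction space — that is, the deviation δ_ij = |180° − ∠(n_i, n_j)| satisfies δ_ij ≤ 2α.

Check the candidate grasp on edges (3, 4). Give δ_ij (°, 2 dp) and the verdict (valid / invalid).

δ = 102.01°, invalid

α = atan 0.3 = 16.70°;  2α = 33.40°
edge 3: e_3 = (-1.15, -2.34);  n_3 = (-0.8975, +0.4411)
edge 4: e_4 = (+1.03, -0.81);  n_4 = (-0.6182, -0.7861)
∠(n_3, n_4) = 77.99°
δ = |180° − 77.99°| = 102.01°
102.01° > 2α = 33.40°  →  invalid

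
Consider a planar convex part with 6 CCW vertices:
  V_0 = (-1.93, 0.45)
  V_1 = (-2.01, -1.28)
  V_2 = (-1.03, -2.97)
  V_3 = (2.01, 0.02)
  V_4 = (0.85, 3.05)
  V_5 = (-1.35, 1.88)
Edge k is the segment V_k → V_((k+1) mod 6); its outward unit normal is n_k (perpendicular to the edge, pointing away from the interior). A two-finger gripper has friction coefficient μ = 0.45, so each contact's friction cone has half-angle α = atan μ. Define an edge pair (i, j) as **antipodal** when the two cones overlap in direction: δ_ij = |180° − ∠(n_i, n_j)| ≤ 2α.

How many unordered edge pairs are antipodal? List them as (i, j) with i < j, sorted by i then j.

α = atan 0.45 = 24.23°;  2α = 48.46°
n_0 = (-0.9989, +0.0462)
n_1 = (-0.8651, -0.5016)
n_2 = (+0.7012, -0.7129)
n_3 = (+0.9339, +0.3575)
n_4 = (-0.4695, +0.8829)
n_5 = (-0.9267, +0.3759)
  (0,1): δ = 147.24°  ·
  (0,2): δ = 42.83°  ✓
  (0,3): δ = 23.60°  ✓
  (0,4): δ = 120.65°  ·
  (0,5): δ = 160.57°  ·
  (1,2): δ = 75.58°  ·
  (1,3): δ = 9.16°  ✓
  (1,4): δ = 87.90°  ·
  (1,5): δ = 127.81°  ·
  (2,3): δ = 113.58°  ·
  (2,4): δ = 16.52°  ✓
  (2,5): δ = 23.40°  ✓
  (3,4): δ = 82.94°  ·
  (3,5): δ = 43.03°  ✓
  (4,5): δ = 140.08°  ·
antipodal pairs: 6

count = 6; pairs: (0,2), (0,3), (1,3), (2,4), (2,5), (3,5)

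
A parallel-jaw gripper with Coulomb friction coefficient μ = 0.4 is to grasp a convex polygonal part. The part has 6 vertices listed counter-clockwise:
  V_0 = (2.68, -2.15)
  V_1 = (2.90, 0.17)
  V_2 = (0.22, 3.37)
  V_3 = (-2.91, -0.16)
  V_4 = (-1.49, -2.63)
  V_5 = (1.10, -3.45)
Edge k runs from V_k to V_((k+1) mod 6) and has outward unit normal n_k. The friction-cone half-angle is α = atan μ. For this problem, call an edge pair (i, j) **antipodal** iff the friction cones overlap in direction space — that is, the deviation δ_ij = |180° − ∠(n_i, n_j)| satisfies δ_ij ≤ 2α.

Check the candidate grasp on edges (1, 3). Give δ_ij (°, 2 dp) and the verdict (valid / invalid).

α = atan 0.4 = 21.80°;  2α = 43.60°
edge 1: e_1 = (-2.68, +3.20);  n_1 = (+0.7666, +0.6421)
edge 3: e_3 = (+1.42, -2.47);  n_3 = (-0.8669, -0.4984)
∠(n_1, n_3) = 169.95°
δ = |180° − 169.95°| = 10.05°
10.05° ≤ 2α = 43.60°  →  valid

δ = 10.05°, valid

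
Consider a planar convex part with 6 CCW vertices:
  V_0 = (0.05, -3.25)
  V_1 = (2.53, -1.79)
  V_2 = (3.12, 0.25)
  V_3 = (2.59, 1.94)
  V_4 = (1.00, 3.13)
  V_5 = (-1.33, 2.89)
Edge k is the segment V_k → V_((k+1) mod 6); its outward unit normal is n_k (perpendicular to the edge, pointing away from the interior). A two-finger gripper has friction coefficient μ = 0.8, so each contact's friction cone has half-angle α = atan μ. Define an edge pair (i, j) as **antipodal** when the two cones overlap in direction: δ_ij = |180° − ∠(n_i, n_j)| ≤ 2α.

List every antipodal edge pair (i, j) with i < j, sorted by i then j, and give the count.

count = 7; pairs: (0,3), (0,4), (0,5), (1,4), (1,5), (2,5), (3,5)

α = atan 0.8 = 38.66°;  2α = 77.32°
n_0 = (+0.5073, -0.8618)
n_1 = (+0.9606, -0.2778)
n_2 = (+0.9542, +0.2992)
n_3 = (+0.5992, +0.8006)
n_4 = (-0.1025, +0.9947)
n_5 = (-0.9757, -0.2193)
  (0,1): δ = 136.62°  ·
  (0,2): δ = 103.07°  ·
  (0,3): δ = 67.30°  ✓
  (0,4): δ = 24.60°  ✓
  (0,5): δ = 72.18°  ✓
  (1,2): δ = 146.46°  ·
  (1,3): δ = 110.68°  ·
  (1,4): δ = 67.99°  ✓
  (1,5): δ = 28.80°  ✓
  (2,3): δ = 144.22°  ·
  (2,4): δ = 101.53°  ·
  (2,5): δ = 4.74°  ✓
  (3,4): δ = 137.31°  ·
  (3,5): δ = 40.52°  ✓
  (4,5): δ = 83.21°  ·
antipodal pairs: 7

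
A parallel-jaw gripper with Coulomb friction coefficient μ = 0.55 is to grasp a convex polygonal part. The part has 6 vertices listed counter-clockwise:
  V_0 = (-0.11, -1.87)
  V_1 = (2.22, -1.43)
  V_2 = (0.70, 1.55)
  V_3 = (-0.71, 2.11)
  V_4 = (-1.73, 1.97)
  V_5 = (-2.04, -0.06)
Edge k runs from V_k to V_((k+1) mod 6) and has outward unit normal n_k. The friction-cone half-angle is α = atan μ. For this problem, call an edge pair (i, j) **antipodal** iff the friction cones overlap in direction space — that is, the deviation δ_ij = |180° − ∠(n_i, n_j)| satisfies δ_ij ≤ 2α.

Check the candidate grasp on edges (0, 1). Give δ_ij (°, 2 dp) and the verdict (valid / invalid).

α = atan 0.55 = 28.81°;  2α = 57.62°
edge 0: e_0 = (+2.33, +0.44);  n_0 = (+0.1856, -0.9826)
edge 1: e_1 = (-1.52, +2.98);  n_1 = (+0.8908, +0.4544)
∠(n_0, n_1) = 106.33°
δ = |180° − 106.33°| = 73.67°
73.67° > 2α = 57.62°  →  invalid

δ = 73.67°, invalid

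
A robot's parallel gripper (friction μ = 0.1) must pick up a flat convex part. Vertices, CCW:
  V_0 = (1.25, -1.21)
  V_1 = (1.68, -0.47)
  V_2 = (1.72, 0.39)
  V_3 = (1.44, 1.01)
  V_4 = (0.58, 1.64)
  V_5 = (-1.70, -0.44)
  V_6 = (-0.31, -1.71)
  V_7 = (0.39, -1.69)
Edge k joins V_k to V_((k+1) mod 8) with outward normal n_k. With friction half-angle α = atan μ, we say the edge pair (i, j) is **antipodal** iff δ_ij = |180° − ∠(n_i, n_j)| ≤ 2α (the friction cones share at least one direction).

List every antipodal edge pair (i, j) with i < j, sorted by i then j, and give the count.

count = 1; pairs: (3,5)

α = atan 0.1 = 5.71°;  2α = 11.42°
n_0 = (+0.8646, -0.5024)
n_1 = (+0.9989, -0.0465)
n_2 = (+0.9114, +0.4116)
n_3 = (+0.5910, +0.8067)
n_4 = (-0.6740, +0.7388)
n_5 = (-0.6745, -0.7383)
n_6 = (+0.0286, -0.9996)
n_7 = (+0.4874, -0.8732)
  (0,1): δ = 152.50°  ·
  (0,2): δ = 125.54°  ·
  (0,3): δ = 96.06°  ·
  (0,4): δ = 17.47°  ·
  (0,5): δ = 77.74°  ·
  (0,6): δ = 121.80°  ·
  (0,7): δ = 149.33°  ·
  (1,2): δ = 153.03°  ·
  (1,3): δ = 123.56°  ·
  (1,4): δ = 44.96°  ·
  (1,5): δ = 50.25°  ·
  (1,6): δ = 94.30°  ·
  (1,7): δ = 121.83°  ·
  (2,3): δ = 150.53°  ·
  (2,4): δ = 71.93°  ·
  (2,5): δ = 23.28°  ·
  (2,6): δ = 67.33°  ·
  (2,7): δ = 94.86°  ·
  (3,4): δ = 101.40°  ·
  (3,5): δ = 6.19°  ✓
  (3,6): δ = 37.86°  ·
  (3,7): δ = 65.39°  ·
  (4,5): δ = 84.79°  ·
  (4,6): δ = 40.74°  ·
  (4,7): δ = 13.21°  ·
  (5,6): δ = 135.95°  ·
  (5,7): δ = 108.42°  ·
  (6,7): δ = 152.47°  ·
antipodal pairs: 1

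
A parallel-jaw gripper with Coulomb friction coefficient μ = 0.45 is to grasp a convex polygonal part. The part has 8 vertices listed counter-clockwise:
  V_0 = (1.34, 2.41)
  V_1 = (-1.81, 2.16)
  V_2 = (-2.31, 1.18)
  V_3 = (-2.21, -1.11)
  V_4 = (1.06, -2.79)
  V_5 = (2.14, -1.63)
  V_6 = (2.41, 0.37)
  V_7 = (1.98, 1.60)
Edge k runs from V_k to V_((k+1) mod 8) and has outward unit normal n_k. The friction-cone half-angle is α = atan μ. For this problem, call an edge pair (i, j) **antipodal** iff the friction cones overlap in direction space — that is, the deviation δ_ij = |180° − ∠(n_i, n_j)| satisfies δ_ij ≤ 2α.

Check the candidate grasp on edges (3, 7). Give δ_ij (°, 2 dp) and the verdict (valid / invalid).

δ = 24.49°, valid

α = atan 0.45 = 24.23°;  2α = 48.46°
edge 3: e_3 = (+3.27, -1.68);  n_3 = (-0.4570, -0.8895)
edge 7: e_7 = (-0.64, +0.81);  n_7 = (+0.7846, +0.6200)
∠(n_3, n_7) = 155.51°
δ = |180° − 155.51°| = 24.49°
24.49° ≤ 2α = 48.46°  →  valid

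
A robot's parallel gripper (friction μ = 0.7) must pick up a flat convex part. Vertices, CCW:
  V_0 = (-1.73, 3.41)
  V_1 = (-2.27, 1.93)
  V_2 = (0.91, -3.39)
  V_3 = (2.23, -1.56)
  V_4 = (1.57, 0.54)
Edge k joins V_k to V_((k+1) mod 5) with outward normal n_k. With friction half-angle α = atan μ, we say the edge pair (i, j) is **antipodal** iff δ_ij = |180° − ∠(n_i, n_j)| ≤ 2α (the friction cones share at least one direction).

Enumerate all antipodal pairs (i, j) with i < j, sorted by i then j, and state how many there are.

α = atan 0.7 = 34.99°;  2α = 69.98°
n_0 = (-0.9394, +0.3428)
n_1 = (-0.8583, -0.5131)
n_2 = (+0.8110, -0.5850)
n_3 = (+0.9540, +0.2998)
n_4 = (+0.6562, +0.7546)
  (0,1): δ = 129.09°  ·
  (0,2): δ = 15.76°  ✓
  (0,3): δ = 37.49°  ✓
  (0,4): δ = 69.03°  ✓
  (1,2): δ = 66.67°  ✓
  (1,3): δ = 13.42°  ✓
  (1,4): δ = 18.12°  ✓
  (2,3): δ = 126.75°  ·
  (2,4): δ = 95.21°  ·
  (3,4): δ = 148.46°  ·
antipodal pairs: 6

count = 6; pairs: (0,2), (0,3), (0,4), (1,2), (1,3), (1,4)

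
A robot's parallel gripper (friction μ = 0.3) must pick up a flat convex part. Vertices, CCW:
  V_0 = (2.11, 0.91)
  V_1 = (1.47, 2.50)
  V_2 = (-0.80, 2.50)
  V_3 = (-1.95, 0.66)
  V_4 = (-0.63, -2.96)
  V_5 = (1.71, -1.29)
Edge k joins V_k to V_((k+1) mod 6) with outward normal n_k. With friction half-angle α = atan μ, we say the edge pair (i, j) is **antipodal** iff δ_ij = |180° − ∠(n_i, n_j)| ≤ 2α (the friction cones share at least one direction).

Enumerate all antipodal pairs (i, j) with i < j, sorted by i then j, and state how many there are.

α = atan 0.3 = 16.70°;  2α = 33.40°
n_0 = (+0.9277, +0.3734)
n_1 = (+0.0000, +1.0000)
n_2 = (-0.8480, +0.5300)
n_3 = (-0.9395, -0.3426)
n_4 = (+0.5809, -0.8140)
n_5 = (+0.9839, -0.1789)
  (0,1): δ = 111.93°  ·
  (0,2): δ = 53.93°  ·
  (0,3): δ = 1.89°  ✓
  (0,4): δ = 103.59°  ·
  (0,5): δ = 147.77°  ·
  (1,2): δ = 122.01°  ·
  (1,3): δ = 69.97°  ·
  (1,4): δ = 35.51°  ·
  (1,5): δ = 79.70°  ·
  (2,3): δ = 127.96°  ·
  (2,4): δ = 22.48°  ✓
  (2,5): δ = 21.70°  ✓
  (3,4): δ = 74.52°  ·
  (3,5): δ = 30.34°  ✓
  (4,5): δ = 135.82°  ·
antipodal pairs: 4

count = 4; pairs: (0,3), (2,4), (2,5), (3,5)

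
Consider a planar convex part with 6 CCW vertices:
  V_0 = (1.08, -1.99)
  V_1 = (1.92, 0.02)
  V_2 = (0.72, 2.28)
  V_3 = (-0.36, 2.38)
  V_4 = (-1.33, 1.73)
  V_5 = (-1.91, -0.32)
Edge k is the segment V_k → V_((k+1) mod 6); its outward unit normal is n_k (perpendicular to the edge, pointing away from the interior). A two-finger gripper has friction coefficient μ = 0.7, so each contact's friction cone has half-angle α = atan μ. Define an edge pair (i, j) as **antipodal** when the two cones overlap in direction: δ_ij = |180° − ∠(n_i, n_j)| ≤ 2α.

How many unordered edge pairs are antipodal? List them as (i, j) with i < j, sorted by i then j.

α = atan 0.7 = 34.99°;  2α = 69.98°
n_0 = (+0.9227, -0.3856)
n_1 = (+0.8832, +0.4690)
n_2 = (+0.0922, +0.9957)
n_3 = (-0.5567, +0.8307)
n_4 = (-0.9622, +0.2722)
n_5 = (-0.4876, -0.8731)
  (0,1): δ = 129.35°  ·
  (0,2): δ = 72.61°  ·
  (0,3): δ = 33.49°  ✓
  (0,4): δ = 6.88°  ✓
  (0,5): δ = 83.50°  ·
  (1,2): δ = 123.26°  ·
  (1,3): δ = 84.14°  ·
  (1,4): δ = 43.76°  ✓
  (1,5): δ = 32.85°  ✓
  (2,3): δ = 140.88°  ·
  (2,4): δ = 100.51°  ·
  (2,5): δ = 23.89°  ✓
  (3,4): δ = 139.62°  ·
  (3,5): δ = 63.01°  ✓
  (4,5): δ = 103.39°  ·
antipodal pairs: 6

count = 6; pairs: (0,3), (0,4), (1,4), (1,5), (2,5), (3,5)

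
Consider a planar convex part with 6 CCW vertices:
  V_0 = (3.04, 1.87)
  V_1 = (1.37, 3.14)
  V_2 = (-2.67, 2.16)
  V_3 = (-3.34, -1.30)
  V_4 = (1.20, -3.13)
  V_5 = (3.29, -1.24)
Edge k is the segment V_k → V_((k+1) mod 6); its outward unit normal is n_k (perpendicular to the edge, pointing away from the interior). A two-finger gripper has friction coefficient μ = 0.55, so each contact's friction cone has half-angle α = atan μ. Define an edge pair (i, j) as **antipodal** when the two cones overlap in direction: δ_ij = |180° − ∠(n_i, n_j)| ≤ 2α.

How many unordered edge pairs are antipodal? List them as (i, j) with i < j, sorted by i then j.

count = 5; pairs: (0,3), (1,3), (1,4), (2,4), (2,5)

α = atan 0.55 = 28.81°;  2α = 57.62°
n_0 = (+0.6053, +0.7960)
n_1 = (-0.2357, +0.9718)
n_2 = (-0.9818, +0.1901)
n_3 = (-0.3739, -0.9275)
n_4 = (+0.6707, -0.7417)
n_5 = (+0.9968, +0.0801)
  (0,1): δ = 129.11°  ·
  (0,2): δ = 63.71°  ·
  (0,3): δ = 15.30°  ✓
  (0,4): δ = 79.38°  ·
  (0,5): δ = 131.85°  ·
  (1,2): δ = 114.59°  ·
  (1,3): δ = 35.59°  ✓
  (1,4): δ = 28.49°  ✓
  (1,5): δ = 80.96°  ·
  (2,3): δ = 100.99°  ·
  (2,4): δ = 36.92°  ✓
  (2,5): δ = 15.56°  ✓
  (3,4): δ = 115.92°  ·
  (3,5): δ = 63.45°  ·
  (4,5): δ = 127.53°  ·
antipodal pairs: 5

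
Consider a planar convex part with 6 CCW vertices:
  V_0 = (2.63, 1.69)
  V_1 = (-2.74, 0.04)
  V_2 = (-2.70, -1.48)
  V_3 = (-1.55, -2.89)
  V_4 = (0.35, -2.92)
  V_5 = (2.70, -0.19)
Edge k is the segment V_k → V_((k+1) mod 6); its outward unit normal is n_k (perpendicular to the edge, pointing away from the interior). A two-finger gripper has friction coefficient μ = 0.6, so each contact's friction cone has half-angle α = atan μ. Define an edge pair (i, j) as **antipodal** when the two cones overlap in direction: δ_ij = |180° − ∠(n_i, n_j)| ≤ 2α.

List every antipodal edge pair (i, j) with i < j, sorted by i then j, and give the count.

α = atan 0.6 = 30.96°;  2α = 61.93°
n_0 = (-0.2937, +0.9559)
n_1 = (-0.9997, -0.0263)
n_2 = (-0.7749, -0.6320)
n_3 = (-0.0158, -0.9999)
n_4 = (+0.7579, -0.6524)
n_5 = (+0.9993, +0.0372)
  (0,1): δ = 105.57°  ·
  (0,2): δ = 67.88°  ·
  (0,3): δ = 17.98°  ✓
  (0,4): δ = 32.20°  ✓
  (0,5): δ = 75.05°  ·
  (1,2): δ = 142.31°  ·
  (1,3): δ = 92.41°  ·
  (1,4): δ = 42.23°  ✓
  (1,5): δ = 0.62°  ✓
  (2,3): δ = 130.11°  ·
  (2,4): δ = 79.92°  ·
  (2,5): δ = 37.07°  ✓
  (3,4): δ = 129.82°  ·
  (3,5): δ = 86.96°  ·
  (4,5): δ = 137.15°  ·
antipodal pairs: 5

count = 5; pairs: (0,3), (0,4), (1,4), (1,5), (2,5)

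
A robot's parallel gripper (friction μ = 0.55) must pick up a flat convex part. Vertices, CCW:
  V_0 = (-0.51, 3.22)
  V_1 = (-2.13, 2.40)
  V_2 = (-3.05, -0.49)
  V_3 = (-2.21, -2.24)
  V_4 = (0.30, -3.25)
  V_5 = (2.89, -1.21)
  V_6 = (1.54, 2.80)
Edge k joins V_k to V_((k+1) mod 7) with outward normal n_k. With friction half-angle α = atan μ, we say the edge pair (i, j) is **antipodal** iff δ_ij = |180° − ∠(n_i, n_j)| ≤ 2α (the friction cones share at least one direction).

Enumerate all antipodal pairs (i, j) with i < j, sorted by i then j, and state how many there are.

α = atan 0.55 = 28.81°;  2α = 57.62°
n_0 = (-0.4516, +0.8922)
n_1 = (-0.9529, +0.3033)
n_2 = (-0.9015, -0.4327)
n_3 = (-0.3733, -0.9277)
n_4 = (+0.6188, -0.7856)
n_5 = (+0.9477, +0.3191)
n_6 = (+0.2007, +0.9797)
  (0,1): δ = 134.51°  ·
  (0,2): δ = 91.21°  ·
  (0,3): δ = 48.77°  ✓
  (0,4): δ = 11.38°  ✓
  (0,5): δ = 81.76°  ·
  (0,6): δ = 141.57°  ·
  (1,2): δ = 136.70°  ·
  (1,3): δ = 94.26°  ·
  (1,4): δ = 34.12°  ✓
  (1,5): δ = 36.26°  ✓
  (1,6): δ = 96.08°  ·
  (2,3): δ = 137.56°  ·
  (2,4): δ = 77.42°  ·
  (2,5): δ = 7.03°  ✓
  (2,6): δ = 52.78°  ✓
  (3,4): δ = 119.86°  ·
  (3,5): δ = 49.47°  ✓
  (3,6): δ = 10.34°  ✓
  (4,5): δ = 109.62°  ·
  (4,6): δ = 49.80°  ✓
  (5,6): δ = 120.18°  ·
antipodal pairs: 9

count = 9; pairs: (0,3), (0,4), (1,4), (1,5), (2,5), (2,6), (3,5), (3,6), (4,6)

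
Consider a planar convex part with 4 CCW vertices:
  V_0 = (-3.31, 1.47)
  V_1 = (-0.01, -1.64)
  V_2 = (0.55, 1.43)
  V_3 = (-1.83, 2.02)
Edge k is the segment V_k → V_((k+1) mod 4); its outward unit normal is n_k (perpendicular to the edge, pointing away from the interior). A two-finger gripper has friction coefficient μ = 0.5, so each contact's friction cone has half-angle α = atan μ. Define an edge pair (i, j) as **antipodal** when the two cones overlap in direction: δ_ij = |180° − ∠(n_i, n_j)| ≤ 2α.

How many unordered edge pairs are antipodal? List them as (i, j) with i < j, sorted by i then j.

α = atan 0.5 = 26.57°;  2α = 53.13°
n_0 = (-0.6858, -0.7277)
n_1 = (+0.9838, -0.1794)
n_2 = (+0.2406, +0.9706)
n_3 = (-0.3483, +0.9374)
  (0,1): δ = 57.04°  ·
  (0,2): δ = 29.38°  ✓
  (0,3): δ = 63.69°  ·
  (1,2): δ = 93.59°  ·
  (1,3): δ = 59.28°  ·
  (2,3): δ = 145.69°  ·
antipodal pairs: 1

count = 1; pairs: (0,2)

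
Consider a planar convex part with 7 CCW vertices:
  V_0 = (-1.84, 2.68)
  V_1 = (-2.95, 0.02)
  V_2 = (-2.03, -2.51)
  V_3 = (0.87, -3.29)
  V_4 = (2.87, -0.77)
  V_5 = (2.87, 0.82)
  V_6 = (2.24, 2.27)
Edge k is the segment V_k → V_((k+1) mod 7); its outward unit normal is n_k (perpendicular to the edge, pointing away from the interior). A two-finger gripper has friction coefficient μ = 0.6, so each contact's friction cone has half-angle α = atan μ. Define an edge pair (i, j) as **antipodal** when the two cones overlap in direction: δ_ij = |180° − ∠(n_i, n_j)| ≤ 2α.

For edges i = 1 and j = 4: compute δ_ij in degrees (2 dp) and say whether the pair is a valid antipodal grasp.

δ = 19.98°, valid

α = atan 0.6 = 30.96°;  2α = 61.93°
edge 1: e_1 = (+0.92, -2.53);  n_1 = (-0.9398, -0.3417)
edge 4: e_4 = (+0.00, +1.59);  n_4 = (+1.0000, -0.0000)
∠(n_1, n_4) = 160.02°
δ = |180° − 160.02°| = 19.98°
19.98° ≤ 2α = 61.93°  →  valid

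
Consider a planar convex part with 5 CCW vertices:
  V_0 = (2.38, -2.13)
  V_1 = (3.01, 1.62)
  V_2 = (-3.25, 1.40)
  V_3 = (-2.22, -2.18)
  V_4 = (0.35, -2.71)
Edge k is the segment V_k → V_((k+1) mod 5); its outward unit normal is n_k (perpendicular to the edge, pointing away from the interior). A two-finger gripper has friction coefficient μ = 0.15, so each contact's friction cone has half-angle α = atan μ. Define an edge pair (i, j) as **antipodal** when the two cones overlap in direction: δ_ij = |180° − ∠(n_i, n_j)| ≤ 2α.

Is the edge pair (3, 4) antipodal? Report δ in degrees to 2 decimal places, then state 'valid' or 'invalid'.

δ = 152.40°, invalid

α = atan 0.15 = 8.53°;  2α = 17.06°
edge 3: e_3 = (+2.57, -0.53);  n_3 = (-0.2020, -0.9794)
edge 4: e_4 = (+2.03, +0.58);  n_4 = (+0.2747, -0.9615)
∠(n_3, n_4) = 27.60°
δ = |180° − 27.60°| = 152.40°
152.40° > 2α = 17.06°  →  invalid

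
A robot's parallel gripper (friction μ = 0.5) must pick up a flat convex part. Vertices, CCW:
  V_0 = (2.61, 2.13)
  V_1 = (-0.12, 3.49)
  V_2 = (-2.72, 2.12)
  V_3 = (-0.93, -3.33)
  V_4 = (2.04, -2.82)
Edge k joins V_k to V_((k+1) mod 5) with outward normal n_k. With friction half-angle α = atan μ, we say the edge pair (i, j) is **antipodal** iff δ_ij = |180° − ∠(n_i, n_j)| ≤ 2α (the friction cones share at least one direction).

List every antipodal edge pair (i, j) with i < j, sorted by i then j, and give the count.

α = atan 0.5 = 26.57°;  2α = 53.13°
n_0 = (+0.4459, +0.8951)
n_1 = (-0.4662, +0.8847)
n_2 = (-0.9501, -0.3120)
n_3 = (+0.1692, -0.9856)
n_4 = (+0.9934, -0.1144)
  (0,1): δ = 125.73°  ·
  (0,2): δ = 45.34°  ✓
  (0,3): δ = 36.22°  ✓
  (0,4): δ = 109.91°  ·
  (1,2): δ = 99.60°  ·
  (1,3): δ = 18.04°  ✓
  (1,4): δ = 55.65°  ·
  (2,3): δ = 98.44°  ·
  (2,4): δ = 24.75°  ✓
  (3,4): δ = 106.31°  ·
antipodal pairs: 4

count = 4; pairs: (0,2), (0,3), (1,3), (2,4)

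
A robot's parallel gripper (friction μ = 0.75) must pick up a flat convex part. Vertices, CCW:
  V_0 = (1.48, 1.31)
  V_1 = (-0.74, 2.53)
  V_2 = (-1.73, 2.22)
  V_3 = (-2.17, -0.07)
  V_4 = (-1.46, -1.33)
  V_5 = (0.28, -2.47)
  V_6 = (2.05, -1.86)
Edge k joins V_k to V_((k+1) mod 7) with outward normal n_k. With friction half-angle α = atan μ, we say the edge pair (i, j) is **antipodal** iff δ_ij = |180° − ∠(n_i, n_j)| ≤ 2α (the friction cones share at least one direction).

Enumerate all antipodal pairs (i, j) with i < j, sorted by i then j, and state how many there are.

α = atan 0.75 = 36.87°;  2α = 73.74°
n_0 = (+0.4816, +0.8764)
n_1 = (-0.2988, +0.9543)
n_2 = (-0.9820, +0.1887)
n_3 = (-0.8712, -0.4909)
n_4 = (-0.5480, -0.8365)
n_5 = (+0.3258, -0.9454)
n_6 = (+0.9842, +0.1770)
  (0,1): δ = 133.82°  ·
  (0,2): δ = 72.09°  ✓
  (0,3): δ = 31.81°  ✓
  (0,4): δ = 4.44°  ✓
  (0,5): δ = 47.81°  ✓
  (0,6): δ = 128.98°  ·
  (1,2): δ = 118.26°  ·
  (1,3): δ = 77.99°  ·
  (1,4): δ = 50.62°  ✓
  (1,5): δ = 1.63°  ✓
  (1,6): δ = 82.81°  ·
  (2,3): δ = 139.72°  ·
  (2,4): δ = 112.36°  ·
  (2,5): δ = 60.11°  ✓
  (2,6): δ = 21.07°  ✓
  (3,4): δ = 152.63°  ·
  (3,5): δ = 100.39°  ·
  (3,6): δ = 19.21°  ✓
  (4,5): δ = 127.75°  ·
  (4,6): δ = 46.57°  ✓
  (5,6): δ = 98.82°  ·
antipodal pairs: 10

count = 10; pairs: (0,2), (0,3), (0,4), (0,5), (1,4), (1,5), (2,5), (2,6), (3,6), (4,6)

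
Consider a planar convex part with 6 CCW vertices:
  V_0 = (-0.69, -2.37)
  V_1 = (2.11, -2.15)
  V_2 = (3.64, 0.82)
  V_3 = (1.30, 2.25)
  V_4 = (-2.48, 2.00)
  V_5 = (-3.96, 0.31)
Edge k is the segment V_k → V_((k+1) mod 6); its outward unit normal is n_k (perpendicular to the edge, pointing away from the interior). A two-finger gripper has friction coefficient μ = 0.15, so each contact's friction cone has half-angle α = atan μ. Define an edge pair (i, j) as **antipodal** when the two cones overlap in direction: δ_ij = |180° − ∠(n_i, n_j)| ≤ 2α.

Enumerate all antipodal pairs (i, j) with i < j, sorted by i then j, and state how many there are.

count = 3; pairs: (0,3), (1,4), (2,5)

α = atan 0.15 = 8.53°;  2α = 17.06°
n_0 = (+0.0783, -0.9969)
n_1 = (+0.8890, -0.4580)
n_2 = (+0.5215, +0.8533)
n_3 = (-0.0660, +0.9978)
n_4 = (-0.7523, +0.6588)
n_5 = (-0.6339, -0.7734)
  (0,1): δ = 121.75°  ·
  (0,2): δ = 35.92°  ·
  (0,3): δ = 0.71°  ✓
  (0,4): δ = 44.30°  ·
  (0,5): δ = 136.17°  ·
  (1,2): δ = 94.17°  ·
  (1,3): δ = 58.96°  ·
  (1,4): δ = 13.95°  ✓
  (1,5): δ = 77.92°  ·
  (2,3): δ = 144.79°  ·
  (2,4): δ = 99.78°  ·
  (2,5): δ = 7.91°  ✓
  (3,4): δ = 134.99°  ·
  (3,5): δ = 43.12°  ·
  (4,5): δ = 88.13°  ·
antipodal pairs: 3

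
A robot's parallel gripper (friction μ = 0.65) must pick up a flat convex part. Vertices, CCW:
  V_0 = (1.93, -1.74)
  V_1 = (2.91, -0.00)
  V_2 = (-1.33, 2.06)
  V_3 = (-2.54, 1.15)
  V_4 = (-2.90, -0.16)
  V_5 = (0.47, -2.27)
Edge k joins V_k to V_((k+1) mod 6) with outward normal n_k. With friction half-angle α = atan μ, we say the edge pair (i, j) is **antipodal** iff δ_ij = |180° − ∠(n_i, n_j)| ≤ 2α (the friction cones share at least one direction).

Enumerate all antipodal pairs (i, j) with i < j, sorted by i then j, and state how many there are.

count = 6; pairs: (0,2), (0,3), (1,4), (1,5), (2,5), (3,5)

α = atan 0.65 = 33.02°;  2α = 66.05°
n_0 = (+0.8713, -0.4907)
n_1 = (+0.4370, +0.8995)
n_2 = (-0.6011, +0.7992)
n_3 = (-0.9643, +0.2650)
n_4 = (-0.5307, -0.8476)
n_5 = (+0.3412, -0.9400)
  (0,1): δ = 86.52°  ·
  (0,2): δ = 23.67°  ✓
  (0,3): δ = 14.02°  ✓
  (0,4): δ = 87.34°  ·
  (0,5): δ = 139.34°  ·
  (1,2): δ = 117.14°  ·
  (1,3): δ = 79.45°  ·
  (1,4): δ = 6.14°  ✓
  (1,5): δ = 45.86°  ✓
  (2,3): δ = 142.31°  ·
  (2,4): δ = 69.00°  ·
  (2,5): δ = 16.99°  ✓
  (3,4): δ = 106.69°  ·
  (3,5): δ = 54.68°  ✓
  (4,5): δ = 128.00°  ·
antipodal pairs: 6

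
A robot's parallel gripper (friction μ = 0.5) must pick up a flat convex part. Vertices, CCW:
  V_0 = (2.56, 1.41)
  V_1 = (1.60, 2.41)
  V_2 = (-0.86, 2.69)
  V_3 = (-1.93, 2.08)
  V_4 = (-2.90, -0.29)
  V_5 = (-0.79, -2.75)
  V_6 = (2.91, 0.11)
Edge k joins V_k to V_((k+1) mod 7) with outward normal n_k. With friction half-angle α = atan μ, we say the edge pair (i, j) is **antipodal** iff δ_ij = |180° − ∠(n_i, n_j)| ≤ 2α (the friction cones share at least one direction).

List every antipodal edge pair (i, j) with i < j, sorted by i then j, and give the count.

α = atan 0.5 = 26.57°;  2α = 53.13°
n_0 = (+0.7214, +0.6925)
n_1 = (+0.1131, +0.9936)
n_2 = (-0.4953, +0.8687)
n_3 = (-0.9255, +0.3788)
n_4 = (-0.7590, -0.6510)
n_5 = (+0.6116, -0.7912)
n_6 = (+0.9656, +0.2600)
  (0,1): δ = 140.32°  ·
  (0,2): δ = 104.14°  ·
  (0,3): δ = 66.09°  ·
  (0,4): δ = 3.21°  ✓
  (0,5): δ = 83.87°  ·
  (0,6): δ = 151.24°  ·
  (1,2): δ = 143.82°  ·
  (1,3): δ = 105.76°  ·
  (1,4): δ = 42.89°  ✓
  (1,5): δ = 44.20°  ✓
  (1,6): δ = 111.56°  ·
  (2,3): δ = 141.95°  ·
  (2,4): δ = 79.07°  ·
  (2,5): δ = 8.02°  ✓
  (2,6): δ = 75.38°  ·
  (3,4): δ = 117.12°  ·
  (3,5): δ = 30.04°  ✓
  (3,6): δ = 37.33°  ✓
  (4,5): δ = 92.92°  ·
  (4,6): δ = 25.55°  ✓
  (5,6): δ = 112.63°  ·
antipodal pairs: 7

count = 7; pairs: (0,4), (1,4), (1,5), (2,5), (3,5), (3,6), (4,6)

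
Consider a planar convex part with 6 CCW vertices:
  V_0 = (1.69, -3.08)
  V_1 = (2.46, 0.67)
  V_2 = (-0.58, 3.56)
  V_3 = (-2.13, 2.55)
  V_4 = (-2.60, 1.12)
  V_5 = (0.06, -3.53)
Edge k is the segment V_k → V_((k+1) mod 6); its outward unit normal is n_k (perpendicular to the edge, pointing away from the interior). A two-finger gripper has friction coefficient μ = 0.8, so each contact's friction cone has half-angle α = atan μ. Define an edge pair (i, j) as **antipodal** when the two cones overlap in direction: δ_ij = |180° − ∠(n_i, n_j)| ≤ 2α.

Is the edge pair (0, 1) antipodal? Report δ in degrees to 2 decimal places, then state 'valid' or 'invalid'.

δ = 121.95°, invalid

α = atan 0.8 = 38.66°;  2α = 77.32°
edge 0: e_0 = (+0.77, +3.75);  n_0 = (+0.9796, -0.2011)
edge 1: e_1 = (-3.04, +2.89);  n_1 = (+0.6890, +0.7248)
∠(n_0, n_1) = 58.05°
δ = |180° − 58.05°| = 121.95°
121.95° > 2α = 77.32°  →  invalid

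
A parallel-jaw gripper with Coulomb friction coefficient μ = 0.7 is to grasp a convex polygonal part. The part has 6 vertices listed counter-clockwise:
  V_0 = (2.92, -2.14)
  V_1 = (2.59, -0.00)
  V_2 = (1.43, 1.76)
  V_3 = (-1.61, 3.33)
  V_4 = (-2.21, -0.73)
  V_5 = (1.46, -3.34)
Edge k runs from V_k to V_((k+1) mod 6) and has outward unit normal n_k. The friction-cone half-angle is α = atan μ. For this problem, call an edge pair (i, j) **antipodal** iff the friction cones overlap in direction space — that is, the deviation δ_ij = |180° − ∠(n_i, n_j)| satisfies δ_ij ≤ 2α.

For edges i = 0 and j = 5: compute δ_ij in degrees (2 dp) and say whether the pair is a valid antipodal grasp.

α = atan 0.7 = 34.99°;  2α = 69.98°
edge 0: e_0 = (-0.33, +2.14);  n_0 = (+0.9883, +0.1524)
edge 5: e_5 = (+1.46, +1.20);  n_5 = (+0.6350, -0.7725)
∠(n_0, n_5) = 59.35°
δ = |180° − 59.35°| = 120.65°
120.65° > 2α = 69.98°  →  invalid

δ = 120.65°, invalid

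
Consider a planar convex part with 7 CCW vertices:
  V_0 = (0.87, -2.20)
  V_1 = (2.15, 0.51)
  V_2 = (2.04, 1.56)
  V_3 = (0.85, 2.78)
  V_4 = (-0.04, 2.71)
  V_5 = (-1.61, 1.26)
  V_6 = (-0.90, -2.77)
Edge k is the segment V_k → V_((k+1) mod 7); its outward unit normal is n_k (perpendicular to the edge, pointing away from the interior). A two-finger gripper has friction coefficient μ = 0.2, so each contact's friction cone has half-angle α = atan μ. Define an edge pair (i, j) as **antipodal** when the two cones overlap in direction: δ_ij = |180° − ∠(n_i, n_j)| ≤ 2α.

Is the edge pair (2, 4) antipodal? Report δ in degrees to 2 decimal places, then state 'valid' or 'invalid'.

δ = 91.56°, invalid

α = atan 0.2 = 11.31°;  2α = 22.62°
edge 2: e_2 = (-1.19, +1.22);  n_2 = (+0.7159, +0.6983)
edge 4: e_4 = (-1.57, -1.45);  n_4 = (-0.6785, +0.7346)
∠(n_2, n_4) = 88.44°
δ = |180° − 88.44°| = 91.56°
91.56° > 2α = 22.62°  →  invalid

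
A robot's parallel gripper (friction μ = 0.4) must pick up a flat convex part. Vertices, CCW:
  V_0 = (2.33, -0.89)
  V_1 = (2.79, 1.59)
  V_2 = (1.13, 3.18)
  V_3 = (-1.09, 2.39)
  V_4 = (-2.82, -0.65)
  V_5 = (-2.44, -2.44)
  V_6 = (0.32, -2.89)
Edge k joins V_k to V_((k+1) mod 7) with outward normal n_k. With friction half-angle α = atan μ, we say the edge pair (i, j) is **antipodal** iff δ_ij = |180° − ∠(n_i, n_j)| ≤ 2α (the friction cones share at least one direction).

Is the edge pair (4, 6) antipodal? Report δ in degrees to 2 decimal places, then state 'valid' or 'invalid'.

δ = 57.13°, invalid

α = atan 0.4 = 21.80°;  2α = 43.60°
edge 4: e_4 = (+0.38, -1.79);  n_4 = (-0.9782, -0.2077)
edge 6: e_6 = (+2.01, +2.00);  n_6 = (+0.7053, -0.7089)
∠(n_4, n_6) = 122.87°
δ = |180° − 122.87°| = 57.13°
57.13° > 2α = 43.60°  →  invalid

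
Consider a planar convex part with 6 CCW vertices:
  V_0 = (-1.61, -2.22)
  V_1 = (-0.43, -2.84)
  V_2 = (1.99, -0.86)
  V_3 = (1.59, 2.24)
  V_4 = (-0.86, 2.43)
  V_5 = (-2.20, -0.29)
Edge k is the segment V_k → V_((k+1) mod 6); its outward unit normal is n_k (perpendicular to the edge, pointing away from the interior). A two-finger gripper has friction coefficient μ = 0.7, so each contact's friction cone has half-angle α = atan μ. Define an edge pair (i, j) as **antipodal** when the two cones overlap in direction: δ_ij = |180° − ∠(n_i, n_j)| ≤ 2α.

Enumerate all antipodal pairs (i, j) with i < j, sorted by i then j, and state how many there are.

count = 8; pairs: (0,2), (0,3), (1,3), (1,4), (1,5), (2,4), (2,5), (3,5)

α = atan 0.7 = 34.99°;  2α = 69.98°
n_0 = (-0.4651, -0.8852)
n_1 = (+0.6332, -0.7740)
n_2 = (+0.9918, +0.1280)
n_3 = (+0.0773, +0.9970)
n_4 = (-0.8971, +0.4419)
n_5 = (-0.9563, -0.2923)
  (0,1): δ = 112.99°  ·
  (0,2): δ = 54.93°  ✓
  (0,3): δ = 23.28°  ✓
  (0,4): δ = 91.49°  ·
  (0,5): δ = 134.72°  ·
  (1,2): δ = 121.94°  ·
  (1,3): δ = 43.72°  ✓
  (1,4): δ = 24.48°  ✓
  (1,5): δ = 67.71°  ✓
  (2,3): δ = 101.79°  ·
  (2,4): δ = 33.58°  ✓
  (2,5): δ = 9.65°  ✓
  (3,4): δ = 111.79°  ·
  (3,5): δ = 68.57°  ✓
  (4,5): δ = 136.77°  ·
antipodal pairs: 8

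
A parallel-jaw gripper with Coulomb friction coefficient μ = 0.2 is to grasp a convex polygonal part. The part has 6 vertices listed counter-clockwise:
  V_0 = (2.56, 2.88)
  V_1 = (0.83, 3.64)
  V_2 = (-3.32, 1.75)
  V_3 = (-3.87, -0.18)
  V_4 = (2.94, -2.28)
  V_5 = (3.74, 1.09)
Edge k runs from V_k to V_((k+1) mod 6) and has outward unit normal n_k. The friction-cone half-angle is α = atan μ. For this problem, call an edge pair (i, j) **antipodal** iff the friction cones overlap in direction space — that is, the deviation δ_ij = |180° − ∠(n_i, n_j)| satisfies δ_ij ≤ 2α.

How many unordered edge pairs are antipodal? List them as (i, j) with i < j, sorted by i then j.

α = atan 0.2 = 11.31°;  2α = 22.62°
n_0 = (+0.4022, +0.9155)
n_1 = (-0.4145, +0.9101)
n_2 = (-0.9617, +0.2741)
n_3 = (-0.2947, -0.9556)
n_4 = (+0.9730, -0.2310)
n_5 = (+0.8349, +0.5504)
  (0,1): δ = 131.80°  ·
  (0,2): δ = 82.19°  ·
  (0,3): δ = 6.58°  ✓
  (0,4): δ = 100.36°  ·
  (0,5): δ = 147.11°  ·
  (1,2): δ = 130.39°  ·
  (1,3): δ = 41.62°  ·
  (1,4): δ = 52.16°  ·
  (1,5): δ = 98.91°  ·
  (2,3): δ = 91.23°  ·
  (2,4): δ = 2.55°  ✓
  (2,5): δ = 49.30°  ·
  (3,4): δ = 86.22°  ·
  (3,5): δ = 39.47°  ·
  (4,5): δ = 133.25°  ·
antipodal pairs: 2

count = 2; pairs: (0,3), (2,4)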